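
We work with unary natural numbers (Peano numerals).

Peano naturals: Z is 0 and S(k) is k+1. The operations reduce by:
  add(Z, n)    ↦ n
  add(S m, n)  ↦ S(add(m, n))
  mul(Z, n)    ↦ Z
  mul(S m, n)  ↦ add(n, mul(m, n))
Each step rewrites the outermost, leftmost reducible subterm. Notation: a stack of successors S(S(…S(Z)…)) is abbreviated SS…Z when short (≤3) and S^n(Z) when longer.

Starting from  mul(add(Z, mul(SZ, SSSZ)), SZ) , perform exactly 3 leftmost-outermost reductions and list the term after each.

Answer: after 3 steps: mul(S(add(SSZ, mul(Z, SSSZ))), SZ)

Reduction:
  start: mul(add(Z, mul(SZ, SSSZ)), SZ)
  step 1: mul(mul(SZ, SSSZ), SZ)
  step 2: mul(add(SSSZ, mul(Z, SSSZ)), SZ)
  step 3: mul(S(add(SSZ, mul(Z, SSSZ))), SZ)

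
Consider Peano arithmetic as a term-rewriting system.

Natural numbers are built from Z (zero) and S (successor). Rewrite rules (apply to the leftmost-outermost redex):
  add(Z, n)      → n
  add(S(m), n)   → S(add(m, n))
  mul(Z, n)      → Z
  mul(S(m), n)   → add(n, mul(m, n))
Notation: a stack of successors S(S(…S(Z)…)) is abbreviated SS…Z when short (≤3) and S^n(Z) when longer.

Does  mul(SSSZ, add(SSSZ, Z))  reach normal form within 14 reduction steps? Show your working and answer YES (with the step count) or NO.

Answer: NO — after 14 steps the term is S(S(S(S(S(add(add(SZ, Z), mul(SZ, add(SSSZ, Z)))))))), not yet normal

Working:
  start: mul(SSSZ, add(SSSZ, Z))
  step 1: add(add(SSSZ, Z), mul(SSZ, add(SSSZ, Z)))
  step 2: add(S(add(SSZ, Z)), mul(SSZ, add(SSSZ, Z)))
  step 3: S(add(add(SSZ, Z), mul(SSZ, add(SSSZ, Z))))
  step 4: S(add(S(add(SZ, Z)), mul(SSZ, add(SSSZ, Z))))
  step 5: S(S(add(add(SZ, Z), mul(SSZ, add(SSSZ, Z)))))
  step 6: S(S(add(S(add(Z, Z)), mul(SSZ, add(SSSZ, Z)))))
  step 7: S(S(S(add(add(Z, Z), mul(SSZ, add(SSSZ, Z))))))
  step 8: S(S(S(add(Z, mul(SSZ, add(SSSZ, Z))))))
  step 9: S(S(S(mul(SSZ, add(SSSZ, Z)))))
  step 10: S(S(S(add(add(SSSZ, Z), mul(SZ, add(SSSZ, Z))))))
  step 11: S(S(S(add(S(add(SSZ, Z)), mul(SZ, add(SSSZ, Z))))))
  step 12: S(S(S(S(add(add(SSZ, Z), mul(SZ, add(SSSZ, Z)))))))
  step 13: S(S(S(S(add(S(add(SZ, Z)), mul(SZ, add(SSSZ, Z)))))))
  step 14: S(S(S(S(S(add(add(SZ, Z), mul(SZ, add(SSSZ, Z))))))))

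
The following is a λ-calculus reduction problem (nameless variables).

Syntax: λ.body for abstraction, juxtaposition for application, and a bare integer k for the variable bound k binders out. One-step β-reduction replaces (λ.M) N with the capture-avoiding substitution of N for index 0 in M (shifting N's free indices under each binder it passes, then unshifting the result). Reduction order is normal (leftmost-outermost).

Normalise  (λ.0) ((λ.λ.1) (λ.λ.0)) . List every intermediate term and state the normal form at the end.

Answer: normal form = λ.λ.λ.0  (in 2 steps)

Working:
  start: (λ.0) ((λ.λ.1) (λ.λ.0))
  [1] (λ.λ.1) (λ.λ.0)
  [2] λ.λ.λ.0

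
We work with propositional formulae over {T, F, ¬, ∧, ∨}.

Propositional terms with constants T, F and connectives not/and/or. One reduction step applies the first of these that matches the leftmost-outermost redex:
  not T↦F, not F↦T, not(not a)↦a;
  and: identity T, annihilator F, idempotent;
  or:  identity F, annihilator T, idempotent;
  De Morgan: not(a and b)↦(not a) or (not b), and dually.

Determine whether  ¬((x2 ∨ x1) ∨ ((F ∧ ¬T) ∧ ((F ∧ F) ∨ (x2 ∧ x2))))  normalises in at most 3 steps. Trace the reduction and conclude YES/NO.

Answer: NO — after 3 steps the term is (¬x2 ∧ ¬x1) ∧ (¬(F ∧ ¬T) ∨ ¬((F ∧ F) ∨ (x2 ∧ x2))), not yet normal

Derivation:
  start: ¬((x2 ∨ x1) ∨ ((F ∧ ¬T) ∧ ((F ∧ F) ∨ (x2 ∧ x2))))
  →1  ¬(x2 ∨ x1) ∧ ¬((F ∧ ¬T) ∧ ((F ∧ F) ∨ (x2 ∧ x2)))
  →2  (¬x2 ∧ ¬x1) ∧ ¬((F ∧ ¬T) ∧ ((F ∧ F) ∨ (x2 ∧ x2)))
  →3  (¬x2 ∧ ¬x1) ∧ (¬(F ∧ ¬T) ∨ ¬((F ∧ F) ∨ (x2 ∧ x2)))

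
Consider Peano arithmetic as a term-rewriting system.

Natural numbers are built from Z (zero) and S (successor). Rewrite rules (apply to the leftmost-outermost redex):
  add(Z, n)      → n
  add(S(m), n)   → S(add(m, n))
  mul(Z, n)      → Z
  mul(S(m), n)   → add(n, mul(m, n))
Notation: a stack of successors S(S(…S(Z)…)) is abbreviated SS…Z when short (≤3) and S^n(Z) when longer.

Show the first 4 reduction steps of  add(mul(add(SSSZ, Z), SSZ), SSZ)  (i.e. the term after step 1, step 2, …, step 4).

  start: add(mul(add(SSSZ, Z), SSZ), SSZ)
  →1  add(mul(S(add(SSZ, Z)), SSZ), SSZ)
  →2  add(add(SSZ, mul(add(SSZ, Z), SSZ)), SSZ)
  →3  add(S(add(SZ, mul(add(SSZ, Z), SSZ))), SSZ)
  →4  S(add(add(SZ, mul(add(SSZ, Z), SSZ)), SSZ))

Answer: after 4 steps: S(add(add(SZ, mul(add(SSZ, Z), SSZ)), SSZ))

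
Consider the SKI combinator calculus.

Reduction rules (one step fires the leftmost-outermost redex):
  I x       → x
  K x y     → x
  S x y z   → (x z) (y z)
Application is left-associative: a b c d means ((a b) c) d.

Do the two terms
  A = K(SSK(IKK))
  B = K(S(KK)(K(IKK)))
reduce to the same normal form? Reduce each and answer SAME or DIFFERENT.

Answer: SAME — A ⇓ K(S(KK)(K(KK))), B ⇓ K(S(KK)(K(KK)))

Reduction:
Term A:
  start: K(SSK(IKK))
  →1  K(S(IKK)(K(IKK)))
  →2  K(S(KK)(K(IKK)))
  →3  K(S(KK)(K(KK)))

Term B:
  start: K(S(KK)(K(IKK)))
  →1  K(S(KK)(K(KK)))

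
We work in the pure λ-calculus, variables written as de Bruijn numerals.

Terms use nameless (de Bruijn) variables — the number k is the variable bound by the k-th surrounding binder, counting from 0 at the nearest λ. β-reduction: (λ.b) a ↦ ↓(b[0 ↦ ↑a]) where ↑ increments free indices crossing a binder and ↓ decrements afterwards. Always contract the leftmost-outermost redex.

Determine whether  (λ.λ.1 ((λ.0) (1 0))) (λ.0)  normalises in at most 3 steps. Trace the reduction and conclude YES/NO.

  start: (λ.λ.1 ((λ.0) (1 0))) (λ.0)
  →1  λ.(λ.0) ((λ.0) ((λ.0) 0))
  →2  λ.(λ.0) ((λ.0) 0)
  →3  λ.(λ.0) 0

Answer: NO — after 3 steps the term is λ.(λ.0) 0, not yet normal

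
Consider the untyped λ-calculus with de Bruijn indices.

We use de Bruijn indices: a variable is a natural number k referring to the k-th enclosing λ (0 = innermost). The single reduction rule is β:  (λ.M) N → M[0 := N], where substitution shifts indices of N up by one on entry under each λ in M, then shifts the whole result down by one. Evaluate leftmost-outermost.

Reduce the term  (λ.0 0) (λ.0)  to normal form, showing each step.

  start: (λ.0 0) (λ.0)
  step 1: (λ.0) (λ.0)
  step 2: λ.0

Answer: normal form = λ.0  (in 2 steps)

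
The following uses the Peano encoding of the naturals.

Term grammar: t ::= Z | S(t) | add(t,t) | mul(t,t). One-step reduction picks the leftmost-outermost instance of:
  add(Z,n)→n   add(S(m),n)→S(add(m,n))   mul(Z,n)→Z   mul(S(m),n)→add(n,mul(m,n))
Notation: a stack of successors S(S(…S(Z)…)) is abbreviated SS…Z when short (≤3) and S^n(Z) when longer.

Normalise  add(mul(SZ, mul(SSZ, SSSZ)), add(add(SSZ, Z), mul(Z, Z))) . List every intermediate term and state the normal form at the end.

  start: add(mul(SZ, mul(SSZ, SSSZ)), add(add(SSZ, Z), mul(Z, Z)))
  [1] add(add(mul(SSZ, SSSZ), mul(Z, mul(SSZ, SSSZ))), add(add(SSZ, Z), mul(Z, Z)))
  [2] add(add(add(SSSZ, mul(SZ, SSSZ)), mul(Z, mul(SSZ, SSSZ))), add(add(SSZ, Z), mul(Z, Z)))
  [3] add(add(S(add(SSZ, mul(SZ, SSSZ))), mul(Z, mul(SSZ, SSSZ))), add(add(SSZ, Z), mul(Z, Z)))
  [4] add(S(add(add(SSZ, mul(SZ, SSSZ)), mul(Z, mul(SSZ, SSSZ)))), add(add(SSZ, Z), mul(Z, Z)))
  [5] S(add(add(add(SSZ, mul(SZ, SSSZ)), mul(Z, mul(SSZ, SSSZ))), add(add(SSZ, Z), mul(Z, Z))))
  [6] S(add(add(S(add(SZ, mul(SZ, SSSZ))), mul(Z, mul(SSZ, SSSZ))), add(add(SSZ, Z), mul(Z, Z))))
  [7] S(add(S(add(add(SZ, mul(SZ, SSSZ)), mul(Z, mul(SSZ, SSSZ)))), add(add(SSZ, Z), mul(Z, Z))))
  [8] S(S(add(add(add(SZ, mul(SZ, SSSZ)), mul(Z, mul(SSZ, SSSZ))), add(add(SSZ, Z), mul(Z, Z)))))
  [9] S(S(add(add(S(add(Z, mul(SZ, SSSZ))), mul(Z, mul(SSZ, SSSZ))), add(add(SSZ, Z), mul(Z, Z)))))
  [10] S(S(add(S(add(add(Z, mul(SZ, SSSZ)), mul(Z, mul(SSZ, SSSZ)))), add(add(SSZ, Z), mul(Z, Z)))))
  [11] S(S(S(add(add(add(Z, mul(SZ, SSSZ)), mul(Z, mul(SSZ, SSSZ))), add(add(SSZ, Z), mul(Z, Z))))))
  [12] S(S(S(add(add(mul(SZ, SSSZ), mul(Z, mul(SSZ, SSSZ))), add(add(SSZ, Z), mul(Z, Z))))))
  [13] S(S(S(add(add(add(SSSZ, mul(Z, SSSZ)), mul(Z, mul(SSZ, SSSZ))), add(add(SSZ, Z), mul(Z, Z))))))
  [14] S(S(S(add(add(S(add(SSZ, mul(Z, SSSZ))), mul(Z, mul(SSZ, SSSZ))), add(add(SSZ, Z), mul(Z, Z))))))
  [15] S(S(S(add(S(add(add(SSZ, mul(Z, SSSZ)), mul(Z, mul(SSZ, SSSZ)))), add(add(SSZ, Z), mul(Z, Z))))))
  [16] S(S(S(S(add(add(add(SSZ, mul(Z, SSSZ)), mul(Z, mul(SSZ, SSSZ))), add(add(SSZ, Z), mul(Z, Z)))))))
  [17] S(S(S(S(add(add(S(add(SZ, mul(Z, SSSZ))), mul(Z, mul(SSZ, SSSZ))), add(add(SSZ, Z), mul(Z, Z)))))))
  [18] S(S(S(S(add(S(add(add(SZ, mul(Z, SSSZ)), mul(Z, mul(SSZ, SSSZ)))), add(add(SSZ, Z), mul(Z, Z)))))))
  [19] S(S(S(S(S(add(add(add(SZ, mul(Z, SSSZ)), mul(Z, mul(SSZ, SSSZ))), add(add(SSZ, Z), mul(Z, Z))))))))
  [20] S(S(S(S(S(add(add(S(add(Z, mul(Z, SSSZ))), mul(Z, mul(SSZ, SSSZ))), add(add(SSZ, Z), mul(Z, Z))))))))
  [21] S(S(S(S(S(add(S(add(add(Z, mul(Z, SSSZ)), mul(Z, mul(SSZ, SSSZ)))), add(add(SSZ, Z), mul(Z, Z))))))))
  [22] S(S(S(S(S(S(add(add(add(Z, mul(Z, SSSZ)), mul(Z, mul(SSZ, SSSZ))), add(add(SSZ, Z), mul(Z, Z)))))))))
  [23] S(S(S(S(S(S(add(add(mul(Z, SSSZ), mul(Z, mul(SSZ, SSSZ))), add(add(SSZ, Z), mul(Z, Z)))))))))
  [24] S(S(S(S(S(S(add(add(Z, mul(Z, mul(SSZ, SSSZ))), add(add(SSZ, Z), mul(Z, Z)))))))))
  [25] S(S(S(S(S(S(add(mul(Z, mul(SSZ, SSSZ)), add(add(SSZ, Z), mul(Z, Z)))))))))
  [26] S(S(S(S(S(S(add(Z, add(add(SSZ, Z), mul(Z, Z)))))))))
  [27] S(S(S(S(S(S(add(add(SSZ, Z), mul(Z, Z))))))))
  [28] S(S(S(S(S(S(add(S(add(SZ, Z)), mul(Z, Z))))))))
  [29] S(S(S(S(S(S(S(add(add(SZ, Z), mul(Z, Z)))))))))
  [30] S(S(S(S(S(S(S(add(S(add(Z, Z)), mul(Z, Z)))))))))
  [31] S(S(S(S(S(S(S(S(add(add(Z, Z), mul(Z, Z))))))))))
  [32] S(S(S(S(S(S(S(S(add(Z, mul(Z, Z))))))))))
  [33] S(S(S(S(S(S(S(S(mul(Z, Z)))))))))
  [34] S^8(Z)

Answer: normal form = S^8(Z)  (in 34 steps)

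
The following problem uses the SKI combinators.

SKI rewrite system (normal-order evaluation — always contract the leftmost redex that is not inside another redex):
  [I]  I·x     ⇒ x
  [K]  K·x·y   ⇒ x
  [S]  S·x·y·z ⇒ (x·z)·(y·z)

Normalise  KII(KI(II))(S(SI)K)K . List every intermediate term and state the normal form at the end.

Answer: normal form = K  (in 8 steps)

Working:
  start: KII(KI(II))(S(SI)K)K
  [1] I(KI(II))(S(SI)K)K
  [2] KI(II)(S(SI)K)K
  [3] I(S(SI)K)K
  [4] S(SI)KK
  [5] SIK(KK)
  [6] I(KK)(K(KK))
  [7] KK(K(KK))
  [8] K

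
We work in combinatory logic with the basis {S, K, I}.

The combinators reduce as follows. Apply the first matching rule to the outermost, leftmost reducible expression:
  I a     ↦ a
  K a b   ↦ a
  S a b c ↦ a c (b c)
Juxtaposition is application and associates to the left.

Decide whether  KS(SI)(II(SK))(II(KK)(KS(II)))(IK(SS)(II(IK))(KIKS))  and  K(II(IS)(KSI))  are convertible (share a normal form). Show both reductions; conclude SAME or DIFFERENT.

Term A:
  start: KS(SI)(II(SK))(II(KK)(KS(II)))(IK(SS)(II(IK))(KIKS))
  [1] S(II(SK))(II(KK)(KS(II)))(IK(SS)(II(IK))(KIKS))
  [2] II(SK)(IK(SS)(II(IK))(KIKS))(II(KK)(KS(II))(IK(SS)(II(IK))(KIKS)))
  [3] I(SK)(IK(SS)(II(IK))(KIKS))(II(KK)(KS(II))(IK(SS)(II(IK))(KIKS)))
  [4] SK(IK(SS)(II(IK))(KIKS))(II(KK)(KS(II))(IK(SS)(II(IK))(KIKS)))
  [5] K(II(KK)(KS(II))(IK(SS)(II(IK))(KIKS)))(IK(SS)(II(IK))(KIKS)(II(KK)(KS(II))(IK(SS)(II(IK))(KIKS))))
  [6] II(KK)(KS(II))(IK(SS)(II(IK))(KIKS))
  [7] I(KK)(KS(II))(IK(SS)(II(IK))(KIKS))
  [8] KK(KS(II))(IK(SS)(II(IK))(KIKS))
  [9] K(IK(SS)(II(IK))(KIKS))
  [10] K(K(SS)(II(IK))(KIKS))
  [11] K(SS(KIKS))
  [12] K(SS(IS))
  [13] K(SSS)

Term B:
  start: K(II(IS)(KSI))
  [1] K(I(IS)(KSI))
  [2] K(IS(KSI))
  [3] K(S(KSI))
  [4] K(SS)

Answer: DIFFERENT — A ⇓ K(SSS), B ⇓ K(SS)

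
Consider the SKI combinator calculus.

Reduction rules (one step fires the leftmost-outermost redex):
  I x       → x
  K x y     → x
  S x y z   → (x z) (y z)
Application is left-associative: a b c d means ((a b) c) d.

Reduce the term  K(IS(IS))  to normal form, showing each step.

  start: K(IS(IS))
  step 1: K(S(IS))
  step 2: K(SS)

Answer: normal form = K(SS)  (in 2 steps)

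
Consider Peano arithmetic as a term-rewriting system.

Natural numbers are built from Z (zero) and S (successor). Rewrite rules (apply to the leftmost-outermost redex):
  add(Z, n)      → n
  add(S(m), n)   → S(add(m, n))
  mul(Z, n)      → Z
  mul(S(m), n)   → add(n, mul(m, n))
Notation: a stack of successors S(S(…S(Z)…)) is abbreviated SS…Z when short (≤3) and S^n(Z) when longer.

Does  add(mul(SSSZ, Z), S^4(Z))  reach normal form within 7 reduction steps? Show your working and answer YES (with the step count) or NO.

  start: add(mul(SSSZ, Z), S^4(Z))
  [1] add(add(Z, mul(SSZ, Z)), S^4(Z))
  [2] add(mul(SSZ, Z), S^4(Z))
  [3] add(add(Z, mul(SZ, Z)), S^4(Z))
  [4] add(mul(SZ, Z), S^4(Z))
  [5] add(add(Z, mul(Z, Z)), S^4(Z))
  [6] add(mul(Z, Z), S^4(Z))
  [7] add(Z, S^4(Z))

Answer: NO — after 7 steps the term is add(Z, S^4(Z)), not yet normal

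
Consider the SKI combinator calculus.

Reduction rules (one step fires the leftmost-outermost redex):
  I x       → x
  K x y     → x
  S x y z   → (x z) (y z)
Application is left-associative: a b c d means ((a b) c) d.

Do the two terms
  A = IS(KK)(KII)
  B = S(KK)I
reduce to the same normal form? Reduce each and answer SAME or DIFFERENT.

Answer: SAME — A ⇓ S(KK)I, B ⇓ S(KK)I

Derivation:
Term A:
  start: IS(KK)(KII)
  →1  S(KK)(KII)
  →2  S(KK)I

Term B:
  start: S(KK)I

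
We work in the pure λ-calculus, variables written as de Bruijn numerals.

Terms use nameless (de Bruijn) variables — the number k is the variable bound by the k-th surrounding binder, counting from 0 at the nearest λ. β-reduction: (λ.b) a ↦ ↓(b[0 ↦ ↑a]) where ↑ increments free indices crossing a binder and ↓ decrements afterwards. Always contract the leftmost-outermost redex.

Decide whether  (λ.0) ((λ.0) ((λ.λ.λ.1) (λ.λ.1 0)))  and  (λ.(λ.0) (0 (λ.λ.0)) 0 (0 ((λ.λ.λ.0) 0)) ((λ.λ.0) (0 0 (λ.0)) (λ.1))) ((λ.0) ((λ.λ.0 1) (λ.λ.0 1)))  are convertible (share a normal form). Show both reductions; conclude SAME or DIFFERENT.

Answer: DIFFERENT — A ⇓ λ.λ.1, B ⇓ λ.0 (λ.λ.0 (λ.λ.0 1))

Reduction:
Term A:
  start: (λ.0) ((λ.0) ((λ.λ.λ.1) (λ.λ.1 0)))
  [1] (λ.0) ((λ.λ.λ.1) (λ.λ.1 0))
  [2] (λ.λ.λ.1) (λ.λ.1 0)
  [3] λ.λ.1

Term B:
  start: (λ.(λ.0) (0 (λ.λ.0)) 0 (0 ((λ.λ.λ.0) 0)) ((λ.λ.0) (0 0 (λ.0)) (λ.1))) ((λ.0) ((λ.λ.0 1) (λ.λ.0 1)))
  [1] (λ.0) ((λ.0) ((λ.λ.0 1) (λ.λ.0 1)) (λ.λ.0)) ((λ.0) ((λ.λ.0 1) (λ.λ.0 1))) ((λ.0) ((λ.λ.0 1) (λ.λ.0 1)) ((λ.λ.λ.0) ((λ.0) ((λ.λ.0 1) (λ.λ.0 1))))) ((λ.λ.0) ((λ.0) ((λ.λ.0 1) (λ.λ.0 1)) ((λ.0) ((λ.λ.0 1) (λ.λ.0 1))) (λ.0)) (λ.(λ.0) ((λ.λ.0 1) (λ.λ.0 1))))
  [2] (λ.0) ((λ.λ.0 1) (λ.λ.0 1)) (λ.λ.0) ((λ.0) ((λ.λ.0 1) (λ.λ.0 1))) ((λ.0) ((λ.λ.0 1) (λ.λ.0 1)) ((λ.λ.λ.0) ((λ.0) ((λ.λ.0 1) (λ.λ.0 1))))) ((λ.λ.0) ((λ.0) ((λ.λ.0 1) (λ.λ.0 1)) ((λ.0) ((λ.λ.0 1) (λ.λ.0 1))) (λ.0)) (λ.(λ.0) ((λ.λ.0 1) (λ.λ.0 1))))
  [3] (λ.λ.0 1) (λ.λ.0 1) (λ.λ.0) ((λ.0) ((λ.λ.0 1) (λ.λ.0 1))) ((λ.0) ((λ.λ.0 1) (λ.λ.0 1)) ((λ.λ.λ.0) ((λ.0) ((λ.λ.0 1) (λ.λ.0 1))))) ((λ.λ.0) ((λ.0) ((λ.λ.0 1) (λ.λ.0 1)) ((λ.0) ((λ.λ.0 1) (λ.λ.0 1))) (λ.0)) (λ.(λ.0) ((λ.λ.0 1) (λ.λ.0 1))))
  [4] (λ.0 (λ.λ.0 1)) (λ.λ.0) ((λ.0) ((λ.λ.0 1) (λ.λ.0 1))) ((λ.0) ((λ.λ.0 1) (λ.λ.0 1)) ((λ.λ.λ.0) ((λ.0) ((λ.λ.0 1) (λ.λ.0 1))))) ((λ.λ.0) ((λ.0) ((λ.λ.0 1) (λ.λ.0 1)) ((λ.0) ((λ.λ.0 1) (λ.λ.0 1))) (λ.0)) (λ.(λ.0) ((λ.λ.0 1) (λ.λ.0 1))))
  [5] (λ.λ.0) (λ.λ.0 1) ((λ.0) ((λ.λ.0 1) (λ.λ.0 1))) ((λ.0) ((λ.λ.0 1) (λ.λ.0 1)) ((λ.λ.λ.0) ((λ.0) ((λ.λ.0 1) (λ.λ.0 1))))) ((λ.λ.0) ((λ.0) ((λ.λ.0 1) (λ.λ.0 1)) ((λ.0) ((λ.λ.0 1) (λ.λ.0 1))) (λ.0)) (λ.(λ.0) ((λ.λ.0 1) (λ.λ.0 1))))
  [6] (λ.0) ((λ.0) ((λ.λ.0 1) (λ.λ.0 1))) ((λ.0) ((λ.λ.0 1) (λ.λ.0 1)) ((λ.λ.λ.0) ((λ.0) ((λ.λ.0 1) (λ.λ.0 1))))) ((λ.λ.0) ((λ.0) ((λ.λ.0 1) (λ.λ.0 1)) ((λ.0) ((λ.λ.0 1) (λ.λ.0 1))) (λ.0)) (λ.(λ.0) ((λ.λ.0 1) (λ.λ.0 1))))
  [7] (λ.0) ((λ.λ.0 1) (λ.λ.0 1)) ((λ.0) ((λ.λ.0 1) (λ.λ.0 1)) ((λ.λ.λ.0) ((λ.0) ((λ.λ.0 1) (λ.λ.0 1))))) ((λ.λ.0) ((λ.0) ((λ.λ.0 1) (λ.λ.0 1)) ((λ.0) ((λ.λ.0 1) (λ.λ.0 1))) (λ.0)) (λ.(λ.0) ((λ.λ.0 1) (λ.λ.0 1))))
  [8] (λ.λ.0 1) (λ.λ.0 1) ((λ.0) ((λ.λ.0 1) (λ.λ.0 1)) ((λ.λ.λ.0) ((λ.0) ((λ.λ.0 1) (λ.λ.0 1))))) ((λ.λ.0) ((λ.0) ((λ.λ.0 1) (λ.λ.0 1)) ((λ.0) ((λ.λ.0 1) (λ.λ.0 1))) (λ.0)) (λ.(λ.0) ((λ.λ.0 1) (λ.λ.0 1))))
  [9] (λ.0 (λ.λ.0 1)) ((λ.0) ((λ.λ.0 1) (λ.λ.0 1)) ((λ.λ.λ.0) ((λ.0) ((λ.λ.0 1) (λ.λ.0 1))))) ((λ.λ.0) ((λ.0) ((λ.λ.0 1) (λ.λ.0 1)) ((λ.0) ((λ.λ.0 1) (λ.λ.0 1))) (λ.0)) (λ.(λ.0) ((λ.λ.0 1) (λ.λ.0 1))))
  [10] (λ.0) ((λ.λ.0 1) (λ.λ.0 1)) ((λ.λ.λ.0) ((λ.0) ((λ.λ.0 1) (λ.λ.0 1)))) (λ.λ.0 1) ((λ.λ.0) ((λ.0) ((λ.λ.0 1) (λ.λ.0 1)) ((λ.0) ((λ.λ.0 1) (λ.λ.0 1))) (λ.0)) (λ.(λ.0) ((λ.λ.0 1) (λ.λ.0 1))))
  [11] (λ.λ.0 1) (λ.λ.0 1) ((λ.λ.λ.0) ((λ.0) ((λ.λ.0 1) (λ.λ.0 1)))) (λ.λ.0 1) ((λ.λ.0) ((λ.0) ((λ.λ.0 1) (λ.λ.0 1)) ((λ.0) ((λ.λ.0 1) (λ.λ.0 1))) (λ.0)) (λ.(λ.0) ((λ.λ.0 1) (λ.λ.0 1))))
  [12] (λ.0 (λ.λ.0 1)) ((λ.λ.λ.0) ((λ.0) ((λ.λ.0 1) (λ.λ.0 1)))) (λ.λ.0 1) ((λ.λ.0) ((λ.0) ((λ.λ.0 1) (λ.λ.0 1)) ((λ.0) ((λ.λ.0 1) (λ.λ.0 1))) (λ.0)) (λ.(λ.0) ((λ.λ.0 1) (λ.λ.0 1))))
  [13] (λ.λ.λ.0) ((λ.0) ((λ.λ.0 1) (λ.λ.0 1))) (λ.λ.0 1) (λ.λ.0 1) ((λ.λ.0) ((λ.0) ((λ.λ.0 1) (λ.λ.0 1)) ((λ.0) ((λ.λ.0 1) (λ.λ.0 1))) (λ.0)) (λ.(λ.0) ((λ.λ.0 1) (λ.λ.0 1))))
  [14] (λ.λ.0) (λ.λ.0 1) (λ.λ.0 1) ((λ.λ.0) ((λ.0) ((λ.λ.0 1) (λ.λ.0 1)) ((λ.0) ((λ.λ.0 1) (λ.λ.0 1))) (λ.0)) (λ.(λ.0) ((λ.λ.0 1) (λ.λ.0 1))))
  [15] (λ.0) (λ.λ.0 1) ((λ.λ.0) ((λ.0) ((λ.λ.0 1) (λ.λ.0 1)) ((λ.0) ((λ.λ.0 1) (λ.λ.0 1))) (λ.0)) (λ.(λ.0) ((λ.λ.0 1) (λ.λ.0 1))))
  [16] (λ.λ.0 1) ((λ.λ.0) ((λ.0) ((λ.λ.0 1) (λ.λ.0 1)) ((λ.0) ((λ.λ.0 1) (λ.λ.0 1))) (λ.0)) (λ.(λ.0) ((λ.λ.0 1) (λ.λ.0 1))))
  [17] λ.0 ((λ.λ.0) ((λ.0) ((λ.λ.0 1) (λ.λ.0 1)) ((λ.0) ((λ.λ.0 1) (λ.λ.0 1))) (λ.0)) (λ.(λ.0) ((λ.λ.0 1) (λ.λ.0 1))))
  [18] λ.0 ((λ.0) (λ.(λ.0) ((λ.λ.0 1) (λ.λ.0 1))))
  [19] λ.0 (λ.(λ.0) ((λ.λ.0 1) (λ.λ.0 1)))
  [20] λ.0 (λ.(λ.λ.0 1) (λ.λ.0 1))
  [21] λ.0 (λ.λ.0 (λ.λ.0 1))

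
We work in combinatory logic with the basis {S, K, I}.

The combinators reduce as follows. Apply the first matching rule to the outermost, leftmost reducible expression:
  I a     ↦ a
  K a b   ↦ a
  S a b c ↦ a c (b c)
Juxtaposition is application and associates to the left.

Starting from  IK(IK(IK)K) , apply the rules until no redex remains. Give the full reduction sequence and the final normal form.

Answer: normal form = KK  (in 4 steps)

Working:
  start: IK(IK(IK)K)
  step 1: K(IK(IK)K)
  step 2: K(K(IK)K)
  step 3: K(IK)
  step 4: KK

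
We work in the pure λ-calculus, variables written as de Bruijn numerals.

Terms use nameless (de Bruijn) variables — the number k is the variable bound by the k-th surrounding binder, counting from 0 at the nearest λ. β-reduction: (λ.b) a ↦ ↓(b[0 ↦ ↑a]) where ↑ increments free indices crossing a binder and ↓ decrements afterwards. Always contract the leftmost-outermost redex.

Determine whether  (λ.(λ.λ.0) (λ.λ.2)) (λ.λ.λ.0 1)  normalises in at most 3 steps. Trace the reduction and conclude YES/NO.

Answer: YES — reaches normal form λ.0 in 2 ≤ 3 steps

Working:
  start: (λ.(λ.λ.0) (λ.λ.2)) (λ.λ.λ.0 1)
  [1] (λ.λ.0) (λ.λ.λ.λ.λ.0 1)
  [2] λ.0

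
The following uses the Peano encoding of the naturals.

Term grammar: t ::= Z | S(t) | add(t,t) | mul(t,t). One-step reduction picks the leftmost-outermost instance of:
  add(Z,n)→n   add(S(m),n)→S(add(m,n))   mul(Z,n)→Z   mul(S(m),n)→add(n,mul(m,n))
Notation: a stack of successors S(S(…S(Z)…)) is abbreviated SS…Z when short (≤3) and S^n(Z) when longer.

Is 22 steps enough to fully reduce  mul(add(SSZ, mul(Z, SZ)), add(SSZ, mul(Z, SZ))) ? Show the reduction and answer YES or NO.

  start: mul(add(SSZ, mul(Z, SZ)), add(SSZ, mul(Z, SZ)))
  step 1: mul(S(add(SZ, mul(Z, SZ))), add(SSZ, mul(Z, SZ)))
  step 2: add(add(SSZ, mul(Z, SZ)), mul(add(SZ, mul(Z, SZ)), add(SSZ, mul(Z, SZ))))
  step 3: add(S(add(SZ, mul(Z, SZ))), mul(add(SZ, mul(Z, SZ)), add(SSZ, mul(Z, SZ))))
  step 4: S(add(add(SZ, mul(Z, SZ)), mul(add(SZ, mul(Z, SZ)), add(SSZ, mul(Z, SZ)))))
  step 5: S(add(S(add(Z, mul(Z, SZ))), mul(add(SZ, mul(Z, SZ)), add(SSZ, mul(Z, SZ)))))
  step 6: S(S(add(add(Z, mul(Z, SZ)), mul(add(SZ, mul(Z, SZ)), add(SSZ, mul(Z, SZ))))))
  step 7: S(S(add(mul(Z, SZ), mul(add(SZ, mul(Z, SZ)), add(SSZ, mul(Z, SZ))))))
  step 8: S(S(add(Z, mul(add(SZ, mul(Z, SZ)), add(SSZ, mul(Z, SZ))))))
  step 9: S(S(mul(add(SZ, mul(Z, SZ)), add(SSZ, mul(Z, SZ)))))
  step 10: S(S(mul(S(add(Z, mul(Z, SZ))), add(SSZ, mul(Z, SZ)))))
  step 11: S(S(add(add(SSZ, mul(Z, SZ)), mul(add(Z, mul(Z, SZ)), add(SSZ, mul(Z, SZ))))))
  step 12: S(S(add(S(add(SZ, mul(Z, SZ))), mul(add(Z, mul(Z, SZ)), add(SSZ, mul(Z, SZ))))))
  step 13: S(S(S(add(add(SZ, mul(Z, SZ)), mul(add(Z, mul(Z, SZ)), add(SSZ, mul(Z, SZ)))))))
  step 14: S(S(S(add(S(add(Z, mul(Z, SZ))), mul(add(Z, mul(Z, SZ)), add(SSZ, mul(Z, SZ)))))))
  step 15: S(S(S(S(add(add(Z, mul(Z, SZ)), mul(add(Z, mul(Z, SZ)), add(SSZ, mul(Z, SZ))))))))
  step 16: S(S(S(S(add(mul(Z, SZ), mul(add(Z, mul(Z, SZ)), add(SSZ, mul(Z, SZ))))))))
  step 17: S(S(S(S(add(Z, mul(add(Z, mul(Z, SZ)), add(SSZ, mul(Z, SZ))))))))
  step 18: S(S(S(S(mul(add(Z, mul(Z, SZ)), add(SSZ, mul(Z, SZ)))))))
  step 19: S(S(S(S(mul(mul(Z, SZ), add(SSZ, mul(Z, SZ)))))))
  step 20: S(S(S(S(mul(Z, add(SSZ, mul(Z, SZ)))))))
  step 21: S^4(Z)

Answer: YES — reaches normal form S^4(Z) in 21 ≤ 22 steps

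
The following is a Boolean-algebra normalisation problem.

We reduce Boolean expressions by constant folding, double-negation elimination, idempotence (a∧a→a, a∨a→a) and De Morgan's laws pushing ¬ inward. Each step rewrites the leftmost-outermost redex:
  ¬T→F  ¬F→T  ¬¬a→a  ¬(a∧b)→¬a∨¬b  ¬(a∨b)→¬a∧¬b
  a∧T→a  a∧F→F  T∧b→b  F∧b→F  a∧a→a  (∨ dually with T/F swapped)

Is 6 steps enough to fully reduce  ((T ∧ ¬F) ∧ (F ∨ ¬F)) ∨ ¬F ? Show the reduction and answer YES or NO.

Answer: YES — reaches normal form T in 6 ≤ 6 steps

Working:
  start: ((T ∧ ¬F) ∧ (F ∨ ¬F)) ∨ ¬F
  →1  (¬F ∧ (F ∨ ¬F)) ∨ ¬F
  →2  (T ∧ (F ∨ ¬F)) ∨ ¬F
  →3  (F ∨ ¬F) ∨ ¬F
  →4  ¬F ∨ ¬F
  →5  ¬F
  →6  T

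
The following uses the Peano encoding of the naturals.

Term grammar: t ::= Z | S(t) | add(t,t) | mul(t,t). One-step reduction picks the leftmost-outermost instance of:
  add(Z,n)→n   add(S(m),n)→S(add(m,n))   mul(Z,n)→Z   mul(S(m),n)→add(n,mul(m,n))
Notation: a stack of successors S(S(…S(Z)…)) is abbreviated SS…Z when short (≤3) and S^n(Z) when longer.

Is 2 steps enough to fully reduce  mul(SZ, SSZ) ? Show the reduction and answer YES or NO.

Answer: NO — after 2 steps the term is S(add(SZ, mul(Z, SSZ))), not yet normal

Derivation:
  start: mul(SZ, SSZ)
  step 1: add(SSZ, mul(Z, SSZ))
  step 2: S(add(SZ, mul(Z, SSZ)))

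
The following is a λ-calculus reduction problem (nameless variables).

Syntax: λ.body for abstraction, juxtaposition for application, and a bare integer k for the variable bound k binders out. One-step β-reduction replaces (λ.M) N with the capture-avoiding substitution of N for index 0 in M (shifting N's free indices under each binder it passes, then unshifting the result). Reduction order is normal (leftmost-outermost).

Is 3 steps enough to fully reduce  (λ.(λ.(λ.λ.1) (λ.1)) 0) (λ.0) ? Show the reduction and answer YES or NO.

  start: (λ.(λ.(λ.λ.1) (λ.1)) 0) (λ.0)
  [1] (λ.(λ.λ.1) (λ.1)) (λ.0)
  [2] (λ.λ.1) (λ.λ.0)
  [3] λ.λ.λ.0

Answer: YES — reaches normal form λ.λ.λ.0 in 3 ≤ 3 steps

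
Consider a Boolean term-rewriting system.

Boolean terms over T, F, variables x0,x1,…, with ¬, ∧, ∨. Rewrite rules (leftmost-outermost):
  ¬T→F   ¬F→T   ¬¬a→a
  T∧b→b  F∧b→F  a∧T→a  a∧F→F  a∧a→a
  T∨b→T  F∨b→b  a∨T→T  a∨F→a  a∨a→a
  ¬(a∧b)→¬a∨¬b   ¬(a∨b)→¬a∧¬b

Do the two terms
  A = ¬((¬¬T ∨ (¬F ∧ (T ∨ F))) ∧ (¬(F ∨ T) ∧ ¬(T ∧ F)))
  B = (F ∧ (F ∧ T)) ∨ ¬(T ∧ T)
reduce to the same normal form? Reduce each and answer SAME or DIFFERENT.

Term A:
  start: ¬((¬¬T ∨ (¬F ∧ (T ∨ F))) ∧ (¬(F ∨ T) ∧ ¬(T ∧ F)))
  →1  ¬(¬¬T ∨ (¬F ∧ (T ∨ F))) ∨ ¬(¬(F ∨ T) ∧ ¬(T ∧ F))
  →2  (¬¬¬T ∧ ¬(¬F ∧ (T ∨ F))) ∨ ¬(¬(F ∨ T) ∧ ¬(T ∧ F))
  →3  (¬T ∧ ¬(¬F ∧ (T ∨ F))) ∨ ¬(¬(F ∨ T) ∧ ¬(T ∧ F))
  →4  (F ∧ ¬(¬F ∧ (T ∨ F))) ∨ ¬(¬(F ∨ T) ∧ ¬(T ∧ F))
  →5  F ∨ ¬(¬(F ∨ T) ∧ ¬(T ∧ F))
  →6  ¬(¬(F ∨ T) ∧ ¬(T ∧ F))
  →7  ¬¬(F ∨ T) ∨ ¬¬(T ∧ F)
  →8  (F ∨ T) ∨ ¬¬(T ∧ F)
  →9  T ∨ ¬¬(T ∧ F)
  →10  T

Term B:
  start: (F ∧ (F ∧ T)) ∨ ¬(T ∧ T)
  →1  F ∨ ¬(T ∧ T)
  →2  ¬(T ∧ T)
  →3  ¬T ∨ ¬T
  →4  ¬T
  →5  F

Answer: DIFFERENT — A ⇓ T, B ⇓ F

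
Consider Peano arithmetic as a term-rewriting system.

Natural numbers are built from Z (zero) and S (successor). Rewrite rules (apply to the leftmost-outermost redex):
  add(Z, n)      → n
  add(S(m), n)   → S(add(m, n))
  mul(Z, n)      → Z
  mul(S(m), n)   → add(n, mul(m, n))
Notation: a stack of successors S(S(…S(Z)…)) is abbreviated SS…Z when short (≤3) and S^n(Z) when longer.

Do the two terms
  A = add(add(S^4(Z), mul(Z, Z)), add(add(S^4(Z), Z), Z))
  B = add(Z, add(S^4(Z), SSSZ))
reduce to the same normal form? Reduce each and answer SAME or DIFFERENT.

Answer: DIFFERENT — A ⇓ S^8(Z), B ⇓ S^7(Z)

Working:
Term A:
  start: add(add(S^4(Z), mul(Z, Z)), add(add(S^4(Z), Z), Z))
  [1] add(S(add(SSSZ, mul(Z, Z))), add(add(S^4(Z), Z), Z))
  [2] S(add(add(SSSZ, mul(Z, Z)), add(add(S^4(Z), Z), Z)))
  [3] S(add(S(add(SSZ, mul(Z, Z))), add(add(S^4(Z), Z), Z)))
  [4] S(S(add(add(SSZ, mul(Z, Z)), add(add(S^4(Z), Z), Z))))
  [5] S(S(add(S(add(SZ, mul(Z, Z))), add(add(S^4(Z), Z), Z))))
  [6] S(S(S(add(add(SZ, mul(Z, Z)), add(add(S^4(Z), Z), Z)))))
  [7] S(S(S(add(S(add(Z, mul(Z, Z))), add(add(S^4(Z), Z), Z)))))
  [8] S(S(S(S(add(add(Z, mul(Z, Z)), add(add(S^4(Z), Z), Z))))))
  [9] S(S(S(S(add(mul(Z, Z), add(add(S^4(Z), Z), Z))))))
  [10] S(S(S(S(add(Z, add(add(S^4(Z), Z), Z))))))
  [11] S(S(S(S(add(add(S^4(Z), Z), Z)))))
  [12] S(S(S(S(add(S(add(SSSZ, Z)), Z)))))
  [13] S(S(S(S(S(add(add(SSSZ, Z), Z))))))
  [14] S(S(S(S(S(add(S(add(SSZ, Z)), Z))))))
  [15] S(S(S(S(S(S(add(add(SSZ, Z), Z)))))))
  [16] S(S(S(S(S(S(add(S(add(SZ, Z)), Z)))))))
  [17] S(S(S(S(S(S(S(add(add(SZ, Z), Z))))))))
  [18] S(S(S(S(S(S(S(add(S(add(Z, Z)), Z))))))))
  [19] S(S(S(S(S(S(S(S(add(add(Z, Z), Z)))))))))
  [20] S(S(S(S(S(S(S(S(add(Z, Z)))))))))
  [21] S^8(Z)

Term B:
  start: add(Z, add(S^4(Z), SSSZ))
  [1] add(S^4(Z), SSSZ)
  [2] S(add(SSSZ, SSSZ))
  [3] S(S(add(SSZ, SSSZ)))
  [4] S(S(S(add(SZ, SSSZ))))
  [5] S(S(S(S(add(Z, SSSZ)))))
  [6] S^7(Z)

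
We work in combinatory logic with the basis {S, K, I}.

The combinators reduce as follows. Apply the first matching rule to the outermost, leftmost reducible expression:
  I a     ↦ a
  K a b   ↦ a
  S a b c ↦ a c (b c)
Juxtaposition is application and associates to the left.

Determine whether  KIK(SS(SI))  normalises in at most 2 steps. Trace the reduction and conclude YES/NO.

  start: KIK(SS(SI))
  [1] I(SS(SI))
  [2] SS(SI)

Answer: YES — reaches normal form SS(SI) in 2 ≤ 2 steps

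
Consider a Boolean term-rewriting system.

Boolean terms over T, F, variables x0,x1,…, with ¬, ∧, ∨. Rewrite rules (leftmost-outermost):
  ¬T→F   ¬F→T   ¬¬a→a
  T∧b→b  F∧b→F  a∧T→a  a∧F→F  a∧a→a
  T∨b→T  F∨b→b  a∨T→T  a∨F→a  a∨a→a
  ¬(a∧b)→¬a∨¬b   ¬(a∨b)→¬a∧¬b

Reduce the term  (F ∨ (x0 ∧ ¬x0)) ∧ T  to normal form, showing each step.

Answer: normal form = x0 ∧ ¬x0  (in 2 steps)

Derivation:
  start: (F ∨ (x0 ∧ ¬x0)) ∧ T
  step 1: F ∨ (x0 ∧ ¬x0)
  step 2: x0 ∧ ¬x0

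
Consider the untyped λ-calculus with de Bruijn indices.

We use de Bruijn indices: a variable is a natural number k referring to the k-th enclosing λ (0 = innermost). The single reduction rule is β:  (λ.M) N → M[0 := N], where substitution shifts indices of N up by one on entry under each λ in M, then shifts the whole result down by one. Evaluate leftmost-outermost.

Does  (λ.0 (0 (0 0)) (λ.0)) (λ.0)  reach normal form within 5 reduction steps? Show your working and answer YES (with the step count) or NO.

  start: (λ.0 (0 (0 0)) (λ.0)) (λ.0)
  step 1: (λ.0) ((λ.0) ((λ.0) (λ.0))) (λ.0)
  step 2: (λ.0) ((λ.0) (λ.0)) (λ.0)
  step 3: (λ.0) (λ.0) (λ.0)
  step 4: (λ.0) (λ.0)
  step 5: λ.0

Answer: YES — reaches normal form λ.0 in 5 ≤ 5 steps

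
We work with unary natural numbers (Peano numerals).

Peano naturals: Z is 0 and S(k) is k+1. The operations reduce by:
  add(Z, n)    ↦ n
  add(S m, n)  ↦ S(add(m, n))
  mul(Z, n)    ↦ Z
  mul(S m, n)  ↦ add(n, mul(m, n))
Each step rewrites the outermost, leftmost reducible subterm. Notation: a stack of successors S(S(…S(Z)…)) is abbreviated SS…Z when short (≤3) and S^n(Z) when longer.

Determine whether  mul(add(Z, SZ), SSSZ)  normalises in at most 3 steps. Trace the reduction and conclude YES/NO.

Answer: NO — after 3 steps the term is S(add(SSZ, mul(Z, SSSZ))), not yet normal

Derivation:
  start: mul(add(Z, SZ), SSSZ)
  step 1: mul(SZ, SSSZ)
  step 2: add(SSSZ, mul(Z, SSSZ))
  step 3: S(add(SSZ, mul(Z, SSSZ)))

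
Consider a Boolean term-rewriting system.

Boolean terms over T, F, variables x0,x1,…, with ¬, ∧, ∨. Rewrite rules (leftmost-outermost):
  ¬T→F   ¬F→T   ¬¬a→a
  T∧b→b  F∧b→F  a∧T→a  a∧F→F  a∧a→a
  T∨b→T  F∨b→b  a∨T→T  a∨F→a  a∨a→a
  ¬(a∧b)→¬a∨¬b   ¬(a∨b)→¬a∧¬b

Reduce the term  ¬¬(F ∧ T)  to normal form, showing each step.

Answer: normal form = F  (in 2 steps)

Derivation:
  start: ¬¬(F ∧ T)
  →1  F ∧ T
  →2  F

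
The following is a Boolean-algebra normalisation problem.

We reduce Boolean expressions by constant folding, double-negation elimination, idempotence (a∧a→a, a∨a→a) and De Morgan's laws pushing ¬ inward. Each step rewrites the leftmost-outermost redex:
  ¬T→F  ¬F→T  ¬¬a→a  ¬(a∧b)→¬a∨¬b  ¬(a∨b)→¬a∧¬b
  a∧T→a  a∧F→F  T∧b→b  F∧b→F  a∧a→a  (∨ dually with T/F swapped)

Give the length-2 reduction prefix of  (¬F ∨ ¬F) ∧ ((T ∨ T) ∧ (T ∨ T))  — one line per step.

Answer: after 2 steps: T ∧ ((T ∨ T) ∧ (T ∨ T))

Working:
  start: (¬F ∨ ¬F) ∧ ((T ∨ T) ∧ (T ∨ T))
  [1] ¬F ∧ ((T ∨ T) ∧ (T ∨ T))
  [2] T ∧ ((T ∨ T) ∧ (T ∨ T))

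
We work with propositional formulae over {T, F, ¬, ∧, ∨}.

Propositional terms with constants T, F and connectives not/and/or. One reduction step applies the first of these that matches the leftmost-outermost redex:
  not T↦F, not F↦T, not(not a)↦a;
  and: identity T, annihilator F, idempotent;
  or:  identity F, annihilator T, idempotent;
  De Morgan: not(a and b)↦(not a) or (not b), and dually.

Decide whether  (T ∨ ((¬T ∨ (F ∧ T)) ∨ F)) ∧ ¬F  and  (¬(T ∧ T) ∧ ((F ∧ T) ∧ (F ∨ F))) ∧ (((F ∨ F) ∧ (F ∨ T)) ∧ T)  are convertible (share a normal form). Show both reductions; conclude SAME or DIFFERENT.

Term A:
  start: (T ∨ ((¬T ∨ (F ∧ T)) ∨ F)) ∧ ¬F
  [1] T ∧ ¬F
  [2] ¬F
  [3] T

Term B:
  start: (¬(T ∧ T) ∧ ((F ∧ T) ∧ (F ∨ F))) ∧ (((F ∨ F) ∧ (F ∨ T)) ∧ T)
  [1] ((¬T ∨ ¬T) ∧ ((F ∧ T) ∧ (F ∨ F))) ∧ (((F ∨ F) ∧ (F ∨ T)) ∧ T)
  [2] (¬T ∧ ((F ∧ T) ∧ (F ∨ F))) ∧ (((F ∨ F) ∧ (F ∨ T)) ∧ T)
  [3] (F ∧ ((F ∧ T) ∧ (F ∨ F))) ∧ (((F ∨ F) ∧ (F ∨ T)) ∧ T)
  [4] F ∧ (((F ∨ F) ∧ (F ∨ T)) ∧ T)
  [5] F

Answer: DIFFERENT — A ⇓ T, B ⇓ F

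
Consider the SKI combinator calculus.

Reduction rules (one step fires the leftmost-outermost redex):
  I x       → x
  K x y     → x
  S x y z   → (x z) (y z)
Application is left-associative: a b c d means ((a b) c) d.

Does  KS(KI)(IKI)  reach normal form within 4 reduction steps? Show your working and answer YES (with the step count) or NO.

  start: KS(KI)(IKI)
  step 1: S(IKI)
  step 2: S(KI)

Answer: YES — reaches normal form S(KI) in 2 ≤ 4 steps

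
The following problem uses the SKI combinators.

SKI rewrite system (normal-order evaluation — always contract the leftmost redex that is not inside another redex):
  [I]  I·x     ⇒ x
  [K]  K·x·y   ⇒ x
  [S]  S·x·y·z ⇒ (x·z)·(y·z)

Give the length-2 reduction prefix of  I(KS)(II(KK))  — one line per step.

Answer: after 2 steps: S

Working:
  start: I(KS)(II(KK))
  →1  KS(II(KK))
  →2  S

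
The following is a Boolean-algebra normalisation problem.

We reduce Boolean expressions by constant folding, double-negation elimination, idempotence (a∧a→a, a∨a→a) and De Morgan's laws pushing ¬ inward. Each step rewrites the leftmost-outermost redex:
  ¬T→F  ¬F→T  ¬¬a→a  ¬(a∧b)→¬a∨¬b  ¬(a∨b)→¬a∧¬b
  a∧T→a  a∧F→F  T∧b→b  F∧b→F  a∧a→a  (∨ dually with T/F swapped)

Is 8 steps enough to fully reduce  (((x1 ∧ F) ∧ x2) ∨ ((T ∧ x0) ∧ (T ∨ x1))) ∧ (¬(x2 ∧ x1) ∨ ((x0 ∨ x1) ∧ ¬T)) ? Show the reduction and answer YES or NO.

Answer: NO — after 8 steps the term is x0 ∧ ((¬x2 ∨ ¬x1) ∨ ((x0 ∨ x1) ∧ F)), not yet normal

Reduction:
  start: (((x1 ∧ F) ∧ x2) ∨ ((T ∧ x0) ∧ (T ∨ x1))) ∧ (¬(x2 ∧ x1) ∨ ((x0 ∨ x1) ∧ ¬T))
  [1] ((F ∧ x2) ∨ ((T ∧ x0) ∧ (T ∨ x1))) ∧ (¬(x2 ∧ x1) ∨ ((x0 ∨ x1) ∧ ¬T))
  [2] (F ∨ ((T ∧ x0) ∧ (T ∨ x1))) ∧ (¬(x2 ∧ x1) ∨ ((x0 ∨ x1) ∧ ¬T))
  [3] ((T ∧ x0) ∧ (T ∨ x1)) ∧ (¬(x2 ∧ x1) ∨ ((x0 ∨ x1) ∧ ¬T))
  [4] (x0 ∧ (T ∨ x1)) ∧ (¬(x2 ∧ x1) ∨ ((x0 ∨ x1) ∧ ¬T))
  [5] (x0 ∧ T) ∧ (¬(x2 ∧ x1) ∨ ((x0 ∨ x1) ∧ ¬T))
  [6] x0 ∧ (¬(x2 ∧ x1) ∨ ((x0 ∨ x1) ∧ ¬T))
  [7] x0 ∧ ((¬x2 ∨ ¬x1) ∨ ((x0 ∨ x1) ∧ ¬T))
  [8] x0 ∧ ((¬x2 ∨ ¬x1) ∨ ((x0 ∨ x1) ∧ F))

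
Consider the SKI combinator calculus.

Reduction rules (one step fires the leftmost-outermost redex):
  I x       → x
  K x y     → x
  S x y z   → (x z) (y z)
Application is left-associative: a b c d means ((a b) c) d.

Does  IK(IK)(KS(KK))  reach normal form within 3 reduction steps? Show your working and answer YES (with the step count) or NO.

  start: IK(IK)(KS(KK))
  →1  K(IK)(KS(KK))
  →2  IK
  →3  K

Answer: YES — reaches normal form K in 3 ≤ 3 steps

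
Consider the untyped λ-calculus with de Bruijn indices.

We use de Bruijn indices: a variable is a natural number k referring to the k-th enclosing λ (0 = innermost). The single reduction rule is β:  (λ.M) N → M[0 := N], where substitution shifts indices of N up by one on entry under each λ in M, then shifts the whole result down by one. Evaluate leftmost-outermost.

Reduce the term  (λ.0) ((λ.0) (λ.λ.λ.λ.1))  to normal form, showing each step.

  start: (λ.0) ((λ.0) (λ.λ.λ.λ.1))
  →1  (λ.0) (λ.λ.λ.λ.1)
  →2  λ.λ.λ.λ.1

Answer: normal form = λ.λ.λ.λ.1  (in 2 steps)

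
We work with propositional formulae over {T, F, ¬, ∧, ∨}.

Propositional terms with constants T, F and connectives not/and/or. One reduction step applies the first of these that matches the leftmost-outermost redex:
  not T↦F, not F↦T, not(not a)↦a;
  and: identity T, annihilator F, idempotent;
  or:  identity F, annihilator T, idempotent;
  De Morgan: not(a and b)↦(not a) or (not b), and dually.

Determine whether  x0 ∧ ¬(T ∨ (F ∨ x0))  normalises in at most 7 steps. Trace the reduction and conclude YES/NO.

Answer: YES — reaches normal form F in 4 ≤ 7 steps

Derivation:
  start: x0 ∧ ¬(T ∨ (F ∨ x0))
  [1] x0 ∧ (¬T ∧ ¬(F ∨ x0))
  [2] x0 ∧ (F ∧ ¬(F ∨ x0))
  [3] x0 ∧ F
  [4] F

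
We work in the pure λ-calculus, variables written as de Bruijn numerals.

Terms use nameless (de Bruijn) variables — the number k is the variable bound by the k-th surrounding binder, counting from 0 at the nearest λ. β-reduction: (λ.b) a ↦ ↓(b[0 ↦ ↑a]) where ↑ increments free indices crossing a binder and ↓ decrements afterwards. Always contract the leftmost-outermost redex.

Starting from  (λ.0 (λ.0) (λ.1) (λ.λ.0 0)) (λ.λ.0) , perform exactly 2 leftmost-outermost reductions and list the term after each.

  start: (λ.0 (λ.0) (λ.1) (λ.λ.0 0)) (λ.λ.0)
  →1  (λ.λ.0) (λ.0) (λ.λ.λ.0) (λ.λ.0 0)
  →2  (λ.0) (λ.λ.λ.0) (λ.λ.0 0)

Answer: after 2 steps: (λ.0) (λ.λ.λ.0) (λ.λ.0 0)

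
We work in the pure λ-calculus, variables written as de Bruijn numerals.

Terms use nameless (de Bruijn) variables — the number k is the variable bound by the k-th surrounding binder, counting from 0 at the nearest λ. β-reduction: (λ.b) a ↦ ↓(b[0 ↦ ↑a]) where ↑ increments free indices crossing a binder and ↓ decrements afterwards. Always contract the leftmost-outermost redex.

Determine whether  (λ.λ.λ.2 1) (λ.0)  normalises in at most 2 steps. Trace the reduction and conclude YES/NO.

Answer: YES — reaches normal form λ.λ.1 in 2 ≤ 2 steps

Working:
  start: (λ.λ.λ.2 1) (λ.0)
  →1  λ.λ.(λ.0) 1
  →2  λ.λ.1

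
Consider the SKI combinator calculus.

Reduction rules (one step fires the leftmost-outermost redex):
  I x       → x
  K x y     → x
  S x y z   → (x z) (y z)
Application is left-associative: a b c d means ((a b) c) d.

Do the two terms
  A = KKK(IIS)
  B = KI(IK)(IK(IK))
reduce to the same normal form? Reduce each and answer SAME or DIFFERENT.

Term A:
  start: KKK(IIS)
  [1] K(IIS)
  [2] K(IS)
  [3] KS

Term B:
  start: KI(IK)(IK(IK))
  [1] I(IK(IK))
  [2] IK(IK)
  [3] K(IK)
  [4] KK

Answer: DIFFERENT — A ⇓ KS, B ⇓ KK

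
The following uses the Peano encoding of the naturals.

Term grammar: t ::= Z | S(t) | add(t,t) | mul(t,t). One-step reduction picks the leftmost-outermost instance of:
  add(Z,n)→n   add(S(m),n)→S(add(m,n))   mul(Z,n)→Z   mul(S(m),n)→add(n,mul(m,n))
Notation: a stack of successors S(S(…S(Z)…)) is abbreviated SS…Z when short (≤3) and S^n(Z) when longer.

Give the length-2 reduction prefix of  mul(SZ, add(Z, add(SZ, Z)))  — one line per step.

Answer: after 2 steps: add(add(SZ, Z), mul(Z, add(Z, add(SZ, Z))))

Working:
  start: mul(SZ, add(Z, add(SZ, Z)))
  step 1: add(add(Z, add(SZ, Z)), mul(Z, add(Z, add(SZ, Z))))
  step 2: add(add(SZ, Z), mul(Z, add(Z, add(SZ, Z))))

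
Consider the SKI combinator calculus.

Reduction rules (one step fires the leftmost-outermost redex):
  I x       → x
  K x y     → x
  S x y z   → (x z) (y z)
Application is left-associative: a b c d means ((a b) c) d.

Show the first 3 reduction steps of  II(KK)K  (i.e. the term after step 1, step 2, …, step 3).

  start: II(KK)K
  →1  I(KK)K
  →2  KKK
  →3  K

Answer: after 3 steps: K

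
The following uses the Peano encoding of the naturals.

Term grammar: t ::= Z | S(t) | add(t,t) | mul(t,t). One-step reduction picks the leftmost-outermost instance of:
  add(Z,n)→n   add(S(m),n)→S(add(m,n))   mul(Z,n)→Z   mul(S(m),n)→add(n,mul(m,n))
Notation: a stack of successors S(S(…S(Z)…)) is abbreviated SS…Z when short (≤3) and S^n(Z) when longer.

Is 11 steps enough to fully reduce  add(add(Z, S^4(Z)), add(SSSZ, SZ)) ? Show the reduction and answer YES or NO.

Answer: YES — reaches normal form S^8(Z) in 10 ≤ 11 steps

Reduction:
  start: add(add(Z, S^4(Z)), add(SSSZ, SZ))
  [1] add(S^4(Z), add(SSSZ, SZ))
  [2] S(add(SSSZ, add(SSSZ, SZ)))
  [3] S(S(add(SSZ, add(SSSZ, SZ))))
  [4] S(S(S(add(SZ, add(SSSZ, SZ)))))
  [5] S(S(S(S(add(Z, add(SSSZ, SZ))))))
  [6] S(S(S(S(add(SSSZ, SZ)))))
  [7] S(S(S(S(S(add(SSZ, SZ))))))
  [8] S(S(S(S(S(S(add(SZ, SZ)))))))
  [9] S(S(S(S(S(S(S(add(Z, SZ))))))))
  [10] S^8(Z)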